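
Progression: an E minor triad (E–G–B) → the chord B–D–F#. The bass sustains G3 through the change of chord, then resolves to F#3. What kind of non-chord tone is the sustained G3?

G3 is a suspension.

The harmony at that moment is B minor triad (B, D, F#); G3 is not a chord tone.
It is held over (the same pitch as the preceding G3) and left by step down to F#3.
Held over from the previous chord and resolving down by step — a suspension.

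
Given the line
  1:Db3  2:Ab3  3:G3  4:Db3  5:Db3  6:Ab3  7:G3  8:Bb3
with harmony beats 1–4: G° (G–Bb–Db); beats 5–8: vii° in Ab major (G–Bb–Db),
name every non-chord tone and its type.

The harmony at that moment is G diminished triad (G, Bb, Db); Ab3 is not a chord tone.
It is approached by leap up from Db3 and left by step down to G3.
Leap in, step out — an appoggiatura.
The harmony at that moment is G diminished triad (G, Bb, Db); Ab3 is not a chord tone.
It is approached by leap up from Db3 and left by step down to G3.
Leap in, step out — an appoggiatura.

Ab3 (beat 2) — appoggiatura; Ab3 (beat 6) — appoggiatura.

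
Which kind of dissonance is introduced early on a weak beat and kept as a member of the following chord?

Approach: ahead of the chord change (typically by step), so it is dissonant against the current harmony. Departure: none — the same pitch is restated or held and is a chord tone of the new harmony.
Dissonant first, consonant once the harmony catches up: the note simply arrives early — an anticipation. (The reverse timing, consonant first and dissonant after the change, would be a suspension or retardation.)

Anticipation.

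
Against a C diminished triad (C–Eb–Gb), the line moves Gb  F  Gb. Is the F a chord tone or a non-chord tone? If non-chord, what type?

Non-chord tone — a neighbor tone.

The harmony at that moment is C diminished triad (C, Eb, Gb); F is not a chord tone.
It is approached by step down from Gb and left by step up to Gb.
Step away and step back to the same note — a neighbor tone (lower neighbor).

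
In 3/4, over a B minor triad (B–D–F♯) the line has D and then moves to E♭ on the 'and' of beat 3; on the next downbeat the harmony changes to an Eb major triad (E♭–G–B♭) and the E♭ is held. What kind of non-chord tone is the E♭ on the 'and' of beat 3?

Anticipation.

The harmony at that moment is B minor triad (B, D, F♯); E♭ is not a chord tone.
It is approached by step up from D and then sustained as the same pitch into the next harmony.
Arriving early and becoming a chord tone when the harmony changes — an anticipation.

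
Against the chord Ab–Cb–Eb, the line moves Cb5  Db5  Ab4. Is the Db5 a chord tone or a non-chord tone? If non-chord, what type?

The harmony at that moment is Ab minor triad (Ab, Cb, Eb); Db5 is not a chord tone.
It is approached by step up from Cb5 and left by leap down to Ab4.
Step in, leap out — an escape tone.

Non-chord tone — an escape tone.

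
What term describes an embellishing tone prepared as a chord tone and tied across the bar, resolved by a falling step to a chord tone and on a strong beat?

Suspension.

Approach: by preparation — the pitch is first a chord tone, then held (tied or repeated) while the harmony changes under it. Departure: down by step. Metric position: strong.
A prepared dissonance that resolves downward by step — a suspension. (The same figure resolving upward would be a retardation.)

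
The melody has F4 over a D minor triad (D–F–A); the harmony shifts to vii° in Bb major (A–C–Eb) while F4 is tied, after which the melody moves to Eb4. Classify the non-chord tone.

The harmony at that moment is A diminished triad (A, C, Eb); F4 is not a chord tone.
It is held over (the same pitch as the preceding F4) and left by step down to Eb4.
Held over from the previous chord and resolving down by step — a suspension.

F4 is a suspension.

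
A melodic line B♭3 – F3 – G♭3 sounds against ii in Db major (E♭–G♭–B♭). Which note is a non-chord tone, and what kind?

The harmony at that moment is E♭ minor triad (E♭, G♭, B♭); F3 is not a chord tone.
It is approached by leap down from B♭3 and left by step up to G♭3.
Leap in, step out — an appoggiatura.

F3 is an appoggiatura.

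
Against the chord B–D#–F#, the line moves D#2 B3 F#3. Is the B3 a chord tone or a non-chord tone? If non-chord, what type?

Chord tone (the root of B major triad).

B major triad contains B, D#, F#; B is the root, so it is a chord tone.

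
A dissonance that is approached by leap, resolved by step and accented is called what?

Appoggiatura.

Approach: by leap. Departure: by step. Metric position: strong.
Leap in, step out, in a metrically strong position — an appoggiatura. (It is the mirror image of the escape tone, which steps in and leaps out from a weak position.)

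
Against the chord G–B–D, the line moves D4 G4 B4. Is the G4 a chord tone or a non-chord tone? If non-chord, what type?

Chord tone (the root of G major triad).

G major triad contains G, B, D; G is the root, so it is a chord tone.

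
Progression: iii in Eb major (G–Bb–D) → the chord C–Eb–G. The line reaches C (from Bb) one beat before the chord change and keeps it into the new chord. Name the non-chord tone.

C is an anticipation.

The harmony at that moment is G minor triad (G, Bb, D); C is not a chord tone.
It is approached by step up from Bb and then sustained as the same pitch into the next harmony.
Arriving early and becoming a chord tone when the harmony changes — an anticipation.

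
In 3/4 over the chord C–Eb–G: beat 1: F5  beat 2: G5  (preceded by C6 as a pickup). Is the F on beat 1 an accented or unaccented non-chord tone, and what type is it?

Accented appoggiatura.

The harmony at that moment is C minor triad (C, Eb, G); F5 is not a chord tone.
It is approached by leap down from C6 and left by step up to G5.
Leap in, step out — an appoggiatura.
It falls on the downbeat, so it is accented.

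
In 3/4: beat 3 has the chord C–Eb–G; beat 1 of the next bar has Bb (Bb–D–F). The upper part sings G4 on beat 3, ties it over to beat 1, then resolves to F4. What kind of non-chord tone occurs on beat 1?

The harmony at that moment is Bb major triad (Bb, D, F); G4 is not a chord tone.
It is held over (the same pitch as the preceding G4) and left by step down to F4.
Held over from the previous chord and resolving down by step — a suspension.

Suspension.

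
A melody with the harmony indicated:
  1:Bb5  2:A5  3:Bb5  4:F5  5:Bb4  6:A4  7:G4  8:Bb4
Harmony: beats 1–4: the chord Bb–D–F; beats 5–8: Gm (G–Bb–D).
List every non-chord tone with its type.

A5 (beat 2) — neighbor tone; A4 (beat 6) — passing tone.

The harmony at that moment is Bb major triad (Bb, D, F); A5 is not a chord tone.
It is approached by step down from Bb5 and left by step up to Bb5.
Step away and step back to the same note — a neighbor tone (lower neighbor).
The harmony at that moment is G minor triad (G, Bb, D); A4 is not a chord tone.
It is approached by step down from Bb4 and left by step down to G4.
Step in, step out in the same direction — a passing tone.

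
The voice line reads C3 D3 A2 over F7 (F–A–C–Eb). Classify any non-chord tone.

The harmony at that moment is F dominant seventh chord (F, A, C, Eb); D3 is not a chord tone.
It is approached by step up from C3 and left by leap down to A2.
Step in, leap out — an escape tone.

D3 is an escape tone.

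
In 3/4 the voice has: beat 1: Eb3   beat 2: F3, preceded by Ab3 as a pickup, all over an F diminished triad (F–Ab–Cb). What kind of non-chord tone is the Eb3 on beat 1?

The harmony at that moment is F diminished triad (F, Ab, Cb); Eb3 is not a chord tone.
It is approached by leap down from Ab3 and left by step up to F3.
Leap in, step out, metrically accented — an appoggiatura.

Appoggiatura.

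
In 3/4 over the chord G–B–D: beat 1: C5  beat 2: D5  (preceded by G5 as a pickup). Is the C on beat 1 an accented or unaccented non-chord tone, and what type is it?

Accented appoggiatura.

The harmony at that moment is G major triad (G, B, D); C5 is not a chord tone.
It is approached by leap down from G5 and left by step up to D5.
Leap in, step out — an appoggiatura.
It falls on the downbeat, so it is accented.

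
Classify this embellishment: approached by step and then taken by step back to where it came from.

Neighbor tone.

Approach: by step. Departure: by step in the opposite direction, back to the starting pitch.
Stepwise on both sides but reversing to return to the same chord tone — a neighbor tone. (Had it continued onward in the same direction it would be a passing tone instead.)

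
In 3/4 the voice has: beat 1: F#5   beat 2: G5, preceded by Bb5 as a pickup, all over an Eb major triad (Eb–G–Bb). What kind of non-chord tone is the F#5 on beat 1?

Appoggiatura.

The harmony at that moment is Eb major triad (Eb, G, Bb); F#5 is not a chord tone.
It is approached by leap down from Bb5 and left by step up to G5.
Leap in, step out, metrically accented — an appoggiatura.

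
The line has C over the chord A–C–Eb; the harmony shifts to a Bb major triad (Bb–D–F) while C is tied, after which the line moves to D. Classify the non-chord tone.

The harmony at that moment is Bb major triad (Bb, D, F); C is not a chord tone.
It is held over (the same pitch as the preceding C) and left by step up to D.
Held over from the previous chord and resolving up by step — a retardation.

C is a retardation.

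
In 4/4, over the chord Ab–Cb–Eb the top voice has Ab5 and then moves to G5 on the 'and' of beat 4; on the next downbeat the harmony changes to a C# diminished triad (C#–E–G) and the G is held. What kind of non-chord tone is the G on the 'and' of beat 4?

Anticipation.

The harmony at that moment is Ab minor triad (Ab, Cb, Eb); G5 is not a chord tone.
It is approached by step down from Ab5 and then sustained as the same pitch into the next harmony.
Arriving early and becoming a chord tone when the harmony changes — an anticipation.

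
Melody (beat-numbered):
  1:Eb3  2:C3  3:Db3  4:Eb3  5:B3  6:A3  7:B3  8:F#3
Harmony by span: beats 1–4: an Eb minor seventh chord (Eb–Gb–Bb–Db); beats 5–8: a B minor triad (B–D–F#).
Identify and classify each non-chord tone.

C3 (beat 2) — appoggiatura; A3 (beat 6) — neighbor tone.

The harmony at that moment is Eb minor seventh chord (Eb, Gb, Bb, Db); C3 is not a chord tone.
It is approached by leap down from Eb3 and left by step up to Db3.
Leap in, step out — an appoggiatura.
The harmony at that moment is B minor triad (B, D, F#); A3 is not a chord tone.
It is approached by step down from B3 and left by step up to B3.
Step away and step back to the same note — a neighbor tone (lower neighbor).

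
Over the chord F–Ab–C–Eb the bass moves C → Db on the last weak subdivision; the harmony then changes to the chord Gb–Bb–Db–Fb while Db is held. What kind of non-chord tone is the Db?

The harmony at that moment is F minor seventh chord (F, Ab, C, Eb); Db is not a chord tone.
It is approached by step up from C and then sustained as the same pitch into the next harmony.
Arriving early and becoming a chord tone when the harmony changes — an anticipation.

Db is an anticipation.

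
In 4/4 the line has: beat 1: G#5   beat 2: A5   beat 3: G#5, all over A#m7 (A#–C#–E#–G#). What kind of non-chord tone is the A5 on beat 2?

The harmony at that moment is A# minor seventh chord (A#, C#, E#, G#); A5 is not a chord tone.
It is approached by step up from G#5 and left by step down to G#5.
Step away and step back to the same note — a neighbor tone (upper neighbor).

Upper neighbor tone.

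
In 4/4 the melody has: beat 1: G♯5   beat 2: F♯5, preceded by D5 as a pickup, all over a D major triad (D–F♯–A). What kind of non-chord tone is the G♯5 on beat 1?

Appoggiatura.

The harmony at that moment is D major triad (D, F♯, A); G♯5 is not a chord tone.
It is approached by leap up from D5 and left by step down to F♯5.
Leap in, step out, metrically accented — an appoggiatura.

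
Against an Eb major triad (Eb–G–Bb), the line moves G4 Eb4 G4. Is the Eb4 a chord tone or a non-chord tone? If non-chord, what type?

Eb major triad contains Eb, G, Bb; Eb is the root, so it is a chord tone.

Chord tone (the root of Eb major triad).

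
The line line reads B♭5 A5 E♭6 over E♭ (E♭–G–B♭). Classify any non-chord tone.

A5 is an escape tone.

The harmony at that moment is E♭ major triad (E♭, G, B♭); A5 is not a chord tone.
It is approached by step down from B♭5 and left by leap up to E♭6.
Step in, leap out — an escape tone.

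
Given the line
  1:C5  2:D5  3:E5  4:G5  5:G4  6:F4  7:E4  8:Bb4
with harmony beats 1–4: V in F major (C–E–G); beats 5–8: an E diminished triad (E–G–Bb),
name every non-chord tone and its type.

The harmony at that moment is C major triad (C, E, G); D5 is not a chord tone.
It is approached by step up from C5 and left by step up to E5.
Step in, step out in the same direction — a passing tone.
The harmony at that moment is E diminished triad (E, G, Bb); F4 is not a chord tone.
It is approached by step down from G4 and left by step down to E4.
Step in, step out in the same direction — a passing tone.

D5 (beat 2) — passing tone; F4 (beat 6) — passing tone.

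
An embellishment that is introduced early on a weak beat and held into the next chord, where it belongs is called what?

Approach: ahead of the chord change (typically by step), so it is dissonant against the current harmony. Departure: none — the same pitch is restated or held and is a chord tone of the new harmony.
Dissonant first, consonant once the harmony catches up: the note simply arrives early — an anticipation. (The reverse timing, consonant first and dissonant after the change, would be a suspension or retardation.)

Anticipation.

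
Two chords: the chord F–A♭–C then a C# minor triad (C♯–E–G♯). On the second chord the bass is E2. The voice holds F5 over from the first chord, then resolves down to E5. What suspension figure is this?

At the second chord the bass is E2. The suspended F5 lies a ninth above the bass; after resolving down by step to E5, the interval above the bass becomes an octave.
Suspension figures are named by those two intervals: 9–8.

9–8 suspension.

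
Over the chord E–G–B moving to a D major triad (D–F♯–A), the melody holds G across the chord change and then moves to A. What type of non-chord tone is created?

The harmony at that moment is D major triad (D, F♯, A); G is not a chord tone.
It is held over (the same pitch as the preceding G) and left by step up to A.
Held over from the previous chord and resolving up by step — a retardation.

G is a retardation.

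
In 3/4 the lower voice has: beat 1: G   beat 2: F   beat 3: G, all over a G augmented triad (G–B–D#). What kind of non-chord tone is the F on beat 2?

The harmony at that moment is G augmented triad (G, B, D#); F is not a chord tone.
It is approached by step down from G and left by step up to G.
Step away and step back to the same note — a neighbor tone (lower neighbor).

Lower neighbor tone.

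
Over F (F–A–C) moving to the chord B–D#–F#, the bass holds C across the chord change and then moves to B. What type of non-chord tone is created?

C is a suspension.

The harmony at that moment is B major triad (B, D#, F#); C is not a chord tone.
It is held over (the same pitch as the preceding C) and left by step down to B.
Held over from the previous chord and resolving down by step — a suspension.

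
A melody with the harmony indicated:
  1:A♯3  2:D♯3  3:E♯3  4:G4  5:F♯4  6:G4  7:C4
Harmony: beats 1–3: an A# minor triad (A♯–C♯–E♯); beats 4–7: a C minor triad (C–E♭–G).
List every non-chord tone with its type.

D♯3 (beat 2) — appoggiatura; F♯4 (beat 5) — neighbor tone.

The harmony at that moment is A♯ minor triad (A♯, C♯, E♯); D♯3 is not a chord tone.
It is approached by leap down from A♯3 and left by step up to E♯3.
Leap in, step out — an appoggiatura.
The harmony at that moment is C minor triad (C, E♭, G); F♯4 is not a chord tone.
It is approached by step down from G4 and left by step up to G4.
Step away and step back to the same note — a neighbor tone (lower neighbor).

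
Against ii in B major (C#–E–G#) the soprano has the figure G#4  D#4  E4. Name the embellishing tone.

D#4 is an appoggiatura.

The harmony at that moment is C# minor triad (C#, E, G#); D#4 is not a chord tone.
It is approached by leap down from G#4 and left by step up to E4.
Leap in, step out — an appoggiatura.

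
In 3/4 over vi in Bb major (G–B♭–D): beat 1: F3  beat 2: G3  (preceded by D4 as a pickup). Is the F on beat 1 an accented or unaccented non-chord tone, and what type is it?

Accented appoggiatura.

The harmony at that moment is G minor triad (G, B♭, D); F3 is not a chord tone.
It is approached by leap down from D4 and left by step up to G3.
Leap in, step out — an appoggiatura.
It falls on the downbeat, so it is accented.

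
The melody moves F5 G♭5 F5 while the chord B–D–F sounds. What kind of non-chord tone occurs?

G♭5 is a neighbor tone.

The harmony at that moment is B diminished triad (B, D, F); G♭5 is not a chord tone.
It is approached by step up from F5 and left by step down to F5.
Step away and step back to the same note — a neighbor tone (upper neighbor).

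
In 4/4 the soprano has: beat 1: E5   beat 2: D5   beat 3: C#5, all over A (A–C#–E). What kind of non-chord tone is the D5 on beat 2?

The harmony at that moment is A major triad (A, C#, E); D5 is not a chord tone.
It is approached by step down from E5 and left by step down to C#5.
Step in, step out in the same direction — a passing tone.

Passing tone.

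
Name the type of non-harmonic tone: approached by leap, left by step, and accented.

Appoggiatura.

Approach: by leap. Departure: by step. Metric position: strong.
Leap in, step out, in a metrically strong position — an appoggiatura. (It is the mirror image of the escape tone, which steps in and leaps out from a weak position.)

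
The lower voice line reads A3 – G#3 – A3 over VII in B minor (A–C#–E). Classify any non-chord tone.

G#3 is a neighbor tone.

The harmony at that moment is A major triad (A, C#, E); G#3 is not a chord tone.
It is approached by step down from A3 and left by step up to A3.
Step away and step back to the same note — a neighbor tone (lower neighbor).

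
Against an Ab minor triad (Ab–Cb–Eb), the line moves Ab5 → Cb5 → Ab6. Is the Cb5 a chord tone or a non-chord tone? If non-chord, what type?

Ab minor triad contains Ab, Cb, Eb; Cb is the third, so it is a chord tone.

Chord tone (the third of Ab minor triad).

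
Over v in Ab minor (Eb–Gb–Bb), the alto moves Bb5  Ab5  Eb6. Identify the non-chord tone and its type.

Ab5 is an escape tone.

The harmony at that moment is Eb minor triad (Eb, Gb, Bb); Ab5 is not a chord tone.
It is approached by step down from Bb5 and left by leap up to Eb6.
Step in, leap out — an escape tone.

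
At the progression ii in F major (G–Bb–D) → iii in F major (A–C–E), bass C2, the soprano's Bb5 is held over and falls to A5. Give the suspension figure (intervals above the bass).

At the second chord the bass is C2. The suspended Bb5 lies a seventh above the bass; after resolving down by step to A5, the interval above the bass becomes a sixth.
Suspension figures are named by those two intervals: 7–6.

7–6 suspension.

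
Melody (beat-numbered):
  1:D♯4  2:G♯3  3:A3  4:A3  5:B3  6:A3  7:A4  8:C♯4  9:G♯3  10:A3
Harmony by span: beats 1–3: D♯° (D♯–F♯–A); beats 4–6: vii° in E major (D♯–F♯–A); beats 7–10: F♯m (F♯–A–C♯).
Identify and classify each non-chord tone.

G♯3 (beat 2) — appoggiatura; B3 (beat 5) — neighbor tone; G♯3 (beat 9) — appoggiatura.

The harmony at that moment is D♯ diminished triad (D♯, F♯, A); G♯3 is not a chord tone.
It is approached by leap down from D♯4 and left by step up to A3.
Leap in, step out — an appoggiatura.
The harmony at that moment is D♯ diminished triad (D♯, F♯, A); B3 is not a chord tone.
It is approached by step up from A3 and left by step down to A3.
Step away and step back to the same note — a neighbor tone (upper neighbor).
The harmony at that moment is F♯ minor triad (F♯, A, C♯); G♯3 is not a chord tone.
It is approached by leap down from C♯4 and left by step up to A3.
Leap in, step out — an appoggiatura.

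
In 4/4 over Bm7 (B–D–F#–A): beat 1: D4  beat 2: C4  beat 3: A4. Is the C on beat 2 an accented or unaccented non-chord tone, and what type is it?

Unaccented escape tone.

The harmony at that moment is B minor seventh chord (B, D, F#, A); C4 is not a chord tone.
It is approached by step down from D4 and left by leap up to A4.
Step in, leap out — an escape tone.
It falls on a weak beat, so it is unaccented.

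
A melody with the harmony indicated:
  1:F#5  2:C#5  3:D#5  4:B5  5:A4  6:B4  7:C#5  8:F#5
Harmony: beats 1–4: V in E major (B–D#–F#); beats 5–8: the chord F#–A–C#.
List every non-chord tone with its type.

C#5 (beat 2) — appoggiatura; B4 (beat 6) — passing tone.

The harmony at that moment is B major triad (B, D#, F#); C#5 is not a chord tone.
It is approached by leap down from F#5 and left by step up to D#5.
Leap in, step out — an appoggiatura.
The harmony at that moment is F# minor triad (F#, A, C#); B4 is not a chord tone.
It is approached by step up from A4 and left by step up to C#5.
Step in, step out in the same direction — a passing tone.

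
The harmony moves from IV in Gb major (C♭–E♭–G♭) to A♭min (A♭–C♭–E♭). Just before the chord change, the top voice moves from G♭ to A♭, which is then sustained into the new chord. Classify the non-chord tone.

A♭ is an anticipation.

The harmony at that moment is C♭ major triad (C♭, E♭, G♭); A♭ is not a chord tone.
It is approached by step up from G♭ and then sustained as the same pitch into the next harmony.
Arriving early and becoming a chord tone when the harmony changes — an anticipation.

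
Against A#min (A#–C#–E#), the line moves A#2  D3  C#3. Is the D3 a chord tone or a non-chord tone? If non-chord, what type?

The harmony at that moment is A# minor triad (A#, C#, E#); D3 is not a chord tone.
It is approached by leap up from A#2 and left by step down to C#3.
Leap in, step out — an appoggiatura.

Non-chord tone — an appoggiatura.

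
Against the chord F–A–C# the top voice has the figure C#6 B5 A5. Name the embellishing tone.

The harmony at that moment is F augmented triad (F, A, C#); B5 is not a chord tone.
It is approached by step down from C#6 and left by step down to A5.
Step in, step out in the same direction — a passing tone.

B5 is a passing tone.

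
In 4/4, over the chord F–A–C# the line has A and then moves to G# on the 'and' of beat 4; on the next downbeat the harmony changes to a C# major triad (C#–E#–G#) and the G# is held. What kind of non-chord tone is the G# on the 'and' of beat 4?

Anticipation.

The harmony at that moment is F augmented triad (F, A, C#); G# is not a chord tone.
It is approached by step down from A and then sustained as the same pitch into the next harmony.
Arriving early and becoming a chord tone when the harmony changes — an anticipation.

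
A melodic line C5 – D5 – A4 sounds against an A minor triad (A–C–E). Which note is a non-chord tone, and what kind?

D5 is an escape tone.

The harmony at that moment is A minor triad (A, C, E); D5 is not a chord tone.
It is approached by step up from C5 and left by leap down to A4.
Step in, leap out — an escape tone.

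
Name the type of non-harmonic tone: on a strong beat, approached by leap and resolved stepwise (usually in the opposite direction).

Approach: by leap. Departure: by step. Metric position: strong.
Leap in, step out, in a metrically strong position — an appoggiatura. (It is the mirror image of the escape tone, which steps in and leaps out from a weak position.)

Appoggiatura.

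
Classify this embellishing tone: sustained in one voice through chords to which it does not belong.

Approach: none. Departure: none — a single pitch is sustained while the chords change around it, passing through harmonies that do not contain it.
No melodic motion at all; the dissonance is created entirely by the moving harmonies against the stationary note — a pedal tone (pedal point).

Pedal tone.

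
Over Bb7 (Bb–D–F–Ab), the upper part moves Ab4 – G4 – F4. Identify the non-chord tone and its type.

G4 is a passing tone.

The harmony at that moment is Bb dominant seventh chord (Bb, D, F, Ab); G4 is not a chord tone.
It is approached by step down from Ab4 and left by step down to F4.
Step in, step out in the same direction — a passing tone.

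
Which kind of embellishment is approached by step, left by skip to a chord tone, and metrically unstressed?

Approach: by step. Departure: by leap. Metric position: weak.
Step in, leap out, from a weak position — an escape tone (échappée). (It is the mirror image of the appoggiatura, which leaps in and steps out on a strong beat.)

Escape tone.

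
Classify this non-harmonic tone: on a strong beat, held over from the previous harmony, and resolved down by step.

Suspension.

Approach: by preparation — the pitch is first a chord tone, then held (tied or repeated) while the harmony changes under it. Departure: down by step. Metric position: strong.
A prepared dissonance that resolves downward by step — a suspension. (The same figure resolving upward would be a retardation.)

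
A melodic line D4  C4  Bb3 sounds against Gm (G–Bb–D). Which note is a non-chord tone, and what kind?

The harmony at that moment is G minor triad (G, Bb, D); C4 is not a chord tone.
It is approached by step down from D4 and left by step down to Bb3.
Step in, step out in the same direction — a passing tone.

C4 is a passing tone.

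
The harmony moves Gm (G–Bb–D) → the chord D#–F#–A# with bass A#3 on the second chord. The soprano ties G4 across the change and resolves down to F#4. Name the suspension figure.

7–6 suspension.

At the second chord the bass is A#3. The suspended G4 lies a seventh above the bass; after resolving down by step to F#4, the interval above the bass becomes a sixth.
Suspension figures are named by those two intervals: 7–6.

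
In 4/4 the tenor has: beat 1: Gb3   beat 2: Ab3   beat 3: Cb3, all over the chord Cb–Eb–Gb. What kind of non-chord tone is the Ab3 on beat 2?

The harmony at that moment is Cb major triad (Cb, Eb, Gb); Ab3 is not a chord tone.
It is approached by step up from Gb3 and left by leap down to Cb3.
Step in, leap out, on a weak beat — an escape tone.

Escape tone.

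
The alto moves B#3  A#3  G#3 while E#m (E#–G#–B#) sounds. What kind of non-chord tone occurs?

The harmony at that moment is E# minor triad (E#, G#, B#); A#3 is not a chord tone.
It is approached by step down from B#3 and left by step down to G#3.
Step in, step out in the same direction — a passing tone.

A#3 is a passing tone.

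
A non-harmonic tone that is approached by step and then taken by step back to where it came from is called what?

Approach: by step. Departure: by step in the opposite direction, back to the starting pitch.
Stepwise on both sides but reversing to return to the same chord tone — a neighbor tone. (Had it continued onward in the same direction it would be a passing tone instead.)

Neighbor tone.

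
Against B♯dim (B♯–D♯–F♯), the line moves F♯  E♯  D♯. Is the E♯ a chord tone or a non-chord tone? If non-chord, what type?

Non-chord tone — a passing tone.

The harmony at that moment is B♯ diminished triad (B♯, D♯, F♯); E♯ is not a chord tone.
It is approached by step down from F♯ and left by step down to D♯.
Step in, step out in the same direction — a passing tone.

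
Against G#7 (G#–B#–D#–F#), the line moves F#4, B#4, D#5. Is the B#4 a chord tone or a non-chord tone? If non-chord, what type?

G# dominant seventh chord contains G#, B#, D#, F#; B# is the third, so it is a chord tone.

Chord tone (the third of G# dominant seventh chord).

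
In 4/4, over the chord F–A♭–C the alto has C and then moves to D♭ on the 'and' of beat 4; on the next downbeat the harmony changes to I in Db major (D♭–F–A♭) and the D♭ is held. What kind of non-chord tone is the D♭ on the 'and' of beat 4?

Anticipation.

The harmony at that moment is F minor triad (F, A♭, C); D♭ is not a chord tone.
It is approached by step up from C and then sustained as the same pitch into the next harmony.
Arriving early and becoming a chord tone when the harmony changes — an anticipation.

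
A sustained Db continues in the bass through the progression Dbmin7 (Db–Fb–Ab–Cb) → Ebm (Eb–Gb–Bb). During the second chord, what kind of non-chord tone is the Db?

Pedal tone (pedal point).

The harmony at that moment is Eb minor triad (Eb, Gb, Bb); Db is not a chord tone.
It is held over (the same pitch as the preceding Db) and then sustained as the same pitch into the next harmony.
Sustained through a change of harmony — a pedal tone.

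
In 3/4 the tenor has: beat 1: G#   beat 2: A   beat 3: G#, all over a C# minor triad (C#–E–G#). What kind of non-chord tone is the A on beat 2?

The harmony at that moment is C# minor triad (C#, E, G#); A is not a chord tone.
It is approached by step up from G# and left by step down to G#.
Step away and step back to the same note — a neighbor tone (upper neighbor).

Upper neighbor tone.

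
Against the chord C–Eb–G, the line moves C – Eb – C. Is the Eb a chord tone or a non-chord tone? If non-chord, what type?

C minor triad contains C, Eb, G; Eb is the third, so it is a chord tone.

Chord tone (the third of C minor triad).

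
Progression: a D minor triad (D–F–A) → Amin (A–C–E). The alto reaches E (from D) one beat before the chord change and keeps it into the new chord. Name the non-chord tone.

The harmony at that moment is D minor triad (D, F, A); E is not a chord tone.
It is approached by step up from D and then sustained as the same pitch into the next harmony.
Arriving early and becoming a chord tone when the harmony changes — an anticipation.

E is an anticipation.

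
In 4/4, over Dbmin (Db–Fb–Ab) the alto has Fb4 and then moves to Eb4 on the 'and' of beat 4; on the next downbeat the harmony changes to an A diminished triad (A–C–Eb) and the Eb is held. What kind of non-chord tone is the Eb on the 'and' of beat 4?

Anticipation.

The harmony at that moment is Db minor triad (Db, Fb, Ab); Eb4 is not a chord tone.
It is approached by step down from Fb4 and then sustained as the same pitch into the next harmony.
Arriving early and becoming a chord tone when the harmony changes — an anticipation.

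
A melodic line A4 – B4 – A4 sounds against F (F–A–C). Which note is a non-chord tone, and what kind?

B4 is a neighbor tone.

The harmony at that moment is F major triad (F, A, C); B4 is not a chord tone.
It is approached by step up from A4 and left by step down to A4.
Step away and step back to the same note — a neighbor tone (upper neighbor).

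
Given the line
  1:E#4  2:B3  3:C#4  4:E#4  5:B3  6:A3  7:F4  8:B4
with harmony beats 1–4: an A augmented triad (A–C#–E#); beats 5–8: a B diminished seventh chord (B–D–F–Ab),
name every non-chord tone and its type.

B3 (beat 2) — appoggiatura; A3 (beat 6) — escape tone.

The harmony at that moment is A augmented triad (A, C#, E#); B3 is not a chord tone.
It is approached by leap down from E#4 and left by step up to C#4.
Leap in, step out — an appoggiatura.
The harmony at that moment is B diminished seventh chord (B, D, F, Ab); A3 is not a chord tone.
It is approached by step down from B3 and left by leap up to F4.
Step in, leap out — an escape tone.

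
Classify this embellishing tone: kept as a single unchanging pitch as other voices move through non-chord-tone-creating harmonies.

Approach: none. Departure: none — a single pitch is sustained while the chords change around it, passing through harmonies that do not contain it.
No melodic motion at all; the dissonance is created entirely by the moving harmonies against the stationary note — a pedal tone (pedal point).

Pedal tone.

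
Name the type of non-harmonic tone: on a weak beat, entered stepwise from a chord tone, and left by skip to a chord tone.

Approach: by step. Departure: by leap. Metric position: weak.
Step in, leap out, from a weak position — an escape tone (échappée). (It is the mirror image of the appoggiatura, which leaps in and steps out on a strong beat.)

Escape tone.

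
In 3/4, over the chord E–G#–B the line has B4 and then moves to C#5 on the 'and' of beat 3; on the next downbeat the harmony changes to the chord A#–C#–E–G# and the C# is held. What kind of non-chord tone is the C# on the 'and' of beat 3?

Anticipation.

The harmony at that moment is E major triad (E, G#, B); C#5 is not a chord tone.
It is approached by step up from B4 and then sustained as the same pitch into the next harmony.
Arriving early and becoming a chord tone when the harmony changes — an anticipation.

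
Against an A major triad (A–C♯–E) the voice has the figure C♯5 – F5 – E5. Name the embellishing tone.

The harmony at that moment is A major triad (A, C♯, E); F5 is not a chord tone.
It is approached by leap up from C♯5 and left by step down to E5.
Leap in, step out — an appoggiatura.

F5 is an appoggiatura.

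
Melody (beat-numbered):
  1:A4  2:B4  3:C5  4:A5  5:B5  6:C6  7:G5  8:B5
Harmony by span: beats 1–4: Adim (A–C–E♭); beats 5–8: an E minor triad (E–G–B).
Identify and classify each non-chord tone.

B4 (beat 2) — passing tone; C6 (beat 6) — escape tone.

The harmony at that moment is A diminished triad (A, C, E♭); B4 is not a chord tone.
It is approached by step up from A4 and left by step up to C5.
Step in, step out in the same direction — a passing tone.
The harmony at that moment is E minor triad (E, G, B); C6 is not a chord tone.
It is approached by step up from B5 and left by leap down to G5.
Step in, leap out — an escape tone.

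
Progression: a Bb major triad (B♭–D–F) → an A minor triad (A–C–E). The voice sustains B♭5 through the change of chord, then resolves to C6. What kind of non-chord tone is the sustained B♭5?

B♭5 is a retardation.

The harmony at that moment is A minor triad (A, C, E); B♭5 is not a chord tone.
It is held over (the same pitch as the preceding B♭5) and left by step up to C6.
Held over from the previous chord and resolving up by step — a retardation.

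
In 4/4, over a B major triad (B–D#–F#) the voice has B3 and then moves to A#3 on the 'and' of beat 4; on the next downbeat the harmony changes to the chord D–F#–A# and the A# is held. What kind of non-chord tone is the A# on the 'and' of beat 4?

The harmony at that moment is B major triad (B, D#, F#); A#3 is not a chord tone.
It is approached by step down from B3 and then sustained as the same pitch into the next harmony.
Arriving early and becoming a chord tone when the harmony changes — an anticipation.

Anticipation.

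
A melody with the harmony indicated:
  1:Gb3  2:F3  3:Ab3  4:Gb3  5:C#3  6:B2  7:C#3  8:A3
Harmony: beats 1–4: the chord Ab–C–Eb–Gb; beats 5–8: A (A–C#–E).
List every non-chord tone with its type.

F3 (beat 2) — escape tone; B2 (beat 6) — neighbor tone.

The harmony at that moment is Ab dominant seventh chord (Ab, C, Eb, Gb); F3 is not a chord tone.
It is approached by step down from Gb3 and left by leap up to Ab3.
Step in, leap out — an escape tone.
The harmony at that moment is A major triad (A, C#, E); B2 is not a chord tone.
It is approached by step down from C#3 and left by step up to C#3.
Step away and step back to the same note — a neighbor tone (lower neighbor).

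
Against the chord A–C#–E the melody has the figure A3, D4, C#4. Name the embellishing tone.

The harmony at that moment is A major triad (A, C#, E); D4 is not a chord tone.
It is approached by leap up from A3 and left by step down to C#4.
Leap in, step out — an appoggiatura.

D4 is an appoggiatura.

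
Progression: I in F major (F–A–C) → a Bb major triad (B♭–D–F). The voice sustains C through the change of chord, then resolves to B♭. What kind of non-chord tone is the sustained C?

C is a suspension.

The harmony at that moment is B♭ major triad (B♭, D, F); C is not a chord tone.
It is held over (the same pitch as the preceding C) and left by step down to B♭.
Held over from the previous chord and resolving down by step — a suspension.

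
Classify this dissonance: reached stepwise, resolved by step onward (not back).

Passing tone.

Approach: by step. Departure: by step, continuing in the same direction.
Stepwise on both sides with no change of direction means the note fills in the space between two different chord tones — a passing tone. (Had it turned back to its starting note it would be a neighbor tone instead.)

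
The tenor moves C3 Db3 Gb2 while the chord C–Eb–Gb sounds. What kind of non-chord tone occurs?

The harmony at that moment is C diminished triad (C, Eb, Gb); Db3 is not a chord tone.
It is approached by step up from C3 and left by leap down to Gb2.
Step in, leap out — an escape tone.

Db3 is an escape tone.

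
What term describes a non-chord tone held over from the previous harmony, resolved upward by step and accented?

Approach: by preparation — the pitch is first a chord tone, then held (tied or repeated) while the harmony changes under it. Departure: up by step. Metric position: strong.
A prepared dissonance that resolves upward by step — a retardation. (The same figure resolving downward would be a suspension.)

Retardation.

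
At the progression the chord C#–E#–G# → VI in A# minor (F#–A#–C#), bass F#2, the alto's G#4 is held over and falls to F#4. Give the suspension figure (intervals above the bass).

At the second chord the bass is F#2. The suspended G#4 lies a ninth above the bass; after resolving down by step to F#4, the interval above the bass becomes an octave.
Suspension figures are named by those two intervals: 9–8.

9–8 suspension.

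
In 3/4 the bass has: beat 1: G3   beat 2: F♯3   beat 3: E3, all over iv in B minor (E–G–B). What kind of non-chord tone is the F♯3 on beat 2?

Passing tone.

The harmony at that moment is E minor triad (E, G, B); F♯3 is not a chord tone.
It is approached by step down from G3 and left by step down to E3.
Step in, step out in the same direction — a passing tone.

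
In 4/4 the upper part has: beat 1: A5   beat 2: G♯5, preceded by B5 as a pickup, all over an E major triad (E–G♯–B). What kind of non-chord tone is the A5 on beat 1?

The harmony at that moment is E major triad (E, G♯, B); A5 is not a chord tone.
It is approached by step down from B5 and left by step down to G♯5.
Step in, step out in the same direction — a passing tone.

Passing tone.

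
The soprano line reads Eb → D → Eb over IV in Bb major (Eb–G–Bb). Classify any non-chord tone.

The harmony at that moment is Eb major triad (Eb, G, Bb); D is not a chord tone.
It is approached by step down from Eb and left by step up to Eb.
Step away and step back to the same note — a neighbor tone (lower neighbor).

D is a neighbor tone.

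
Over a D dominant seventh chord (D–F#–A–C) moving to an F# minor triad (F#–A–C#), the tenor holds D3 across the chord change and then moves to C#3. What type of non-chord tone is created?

The harmony at that moment is F# minor triad (F#, A, C#); D3 is not a chord tone.
It is held over (the same pitch as the preceding D3) and left by step down to C#3.
Held over from the previous chord and resolving down by step — a suspension.

D3 is a suspension.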